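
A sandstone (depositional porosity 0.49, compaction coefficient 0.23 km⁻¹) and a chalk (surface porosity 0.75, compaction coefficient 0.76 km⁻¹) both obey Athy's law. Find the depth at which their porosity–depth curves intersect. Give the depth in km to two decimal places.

0.80 km

Set n₀ₐ e^(−cₐd) = n₀ᵦ e^(−cᵦd) ⇒ ln(n₀ₐ/n₀ᵦ) = (cₐ − cᵦ)·d
d = ln(0.49/0.75) / (0.23 − 0.76) = -0.4257 / -0.53 = 0.803 km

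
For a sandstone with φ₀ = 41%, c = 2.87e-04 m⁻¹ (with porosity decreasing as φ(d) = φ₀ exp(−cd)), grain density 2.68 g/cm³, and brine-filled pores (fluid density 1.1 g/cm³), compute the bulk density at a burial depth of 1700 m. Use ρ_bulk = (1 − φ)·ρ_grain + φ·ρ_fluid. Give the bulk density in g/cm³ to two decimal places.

2.28 g/cm³

Working in km (1 km = 1000 m; c in km⁻¹ = c in m⁻¹ × 1000):
Porosity at depth: φ = 0.41·exp(−0.287×1.7) = 0.41×0.6139 = 0.2517
Bulk density: ρ_b = (1−φ)ρ_g + φ·ρ_f = 0.7483×2.68 + 0.2517×1.1
       = 2.005 + 0.277 = 2.282 g/cm³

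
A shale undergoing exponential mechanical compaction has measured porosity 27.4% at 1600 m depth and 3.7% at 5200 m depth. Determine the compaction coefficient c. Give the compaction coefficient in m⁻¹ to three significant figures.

0.000556 m⁻¹

Working in km (1 km = 1000 m; c in km⁻¹ = c in m⁻¹ × 1000):
Athy: φ(Z) = φ₀ e^(−cZ) ⇒ φ₁/φ₂ = e^{c(Z₂−Z₁)} ⇒ c = ln(φ₁/φ₂)/(Z₂−Z₁)
c = ln(0.274/0.037) / (5.2 − 1.6) = ln(7.405) / 3.6 = 2.0022 / 3.6 = 0.5562 km⁻¹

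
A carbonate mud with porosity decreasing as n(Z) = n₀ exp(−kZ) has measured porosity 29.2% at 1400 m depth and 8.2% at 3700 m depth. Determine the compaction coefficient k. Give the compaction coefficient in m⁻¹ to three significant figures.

0.000552 m⁻¹

Working in km (1 km = 1000 m; k in km⁻¹ = k in m⁻¹ × 1000):
Athy: n(Z) = n₀ e^(−kZ) ⇒ n₁/n₂ = e^{k(Z₂−Z₁)} ⇒ k = ln(n₁/n₂)/(Z₂−Z₁)
k = ln(0.292/0.082) / (3.7 − 1.4) = ln(3.561) / 2.3 = 1.2700 / 2.3 = 0.5522 km⁻¹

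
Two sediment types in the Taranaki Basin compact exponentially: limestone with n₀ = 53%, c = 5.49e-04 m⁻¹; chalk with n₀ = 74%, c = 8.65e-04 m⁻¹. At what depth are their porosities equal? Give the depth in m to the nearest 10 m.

1060 m

Working in km (1 km = 1000 m; c in km⁻¹ = c in m⁻¹ × 1000):
Set n₀ₐ e^(−cₐd) = n₀ᵦ e^(−cᵦd) ⇒ ln(n₀ₐ/n₀ᵦ) = (cₐ − cᵦ)·d
d = ln(0.53/0.74) / (0.549 − 0.865) = -0.3338 / -0.316 = 1.056 km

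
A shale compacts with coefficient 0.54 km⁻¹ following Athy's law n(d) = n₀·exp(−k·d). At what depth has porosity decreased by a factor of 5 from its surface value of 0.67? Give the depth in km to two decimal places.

n/n₀ = 1/5 ⇒ exp(−k·d) = 1/5 ⇒ d = ln(5) / k
d = 1.6094 / 0.54 = 2.980 km

2.98 km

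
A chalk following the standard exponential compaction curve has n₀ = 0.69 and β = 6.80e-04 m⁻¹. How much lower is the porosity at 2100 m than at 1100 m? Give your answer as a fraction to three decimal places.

0.161

Working in km (1 km = 1000 m; β in km⁻¹ = β in m⁻¹ × 1000):
n(1.1) = 0.69·e^(−0.68×1.1) = 0.3266
n(2.1) = 0.69·e^(−0.68×2.1) = 0.1655
Δn = 0.3266 − 0.1655 = 0.1611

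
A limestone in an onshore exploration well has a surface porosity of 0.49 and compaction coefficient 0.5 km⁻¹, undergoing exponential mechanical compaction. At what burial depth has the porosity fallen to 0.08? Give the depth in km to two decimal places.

3.62 km

Invert Athy's law: Z = ln(φ₀/φ) / β
Z = ln(0.49/0.08) / 0.5 = ln(6.125) / 0.5 = 1.8124 / 0.5 = 3.625 km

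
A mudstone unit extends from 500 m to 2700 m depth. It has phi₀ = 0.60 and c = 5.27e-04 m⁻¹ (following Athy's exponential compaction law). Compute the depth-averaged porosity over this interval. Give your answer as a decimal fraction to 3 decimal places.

Working in km (1 km = 1000 m; c in km⁻¹ = c in m⁻¹ × 1000):
⟨phi⟩ = (1/(z₂−z₁)) ∫ phi₀ e^(−cz) dz = phi₀·(e^(−c·z₁) − e^(−c·z₂)) / (c·(z₂−z₁))
e^(−0.527×0.5) = 0.7684; e^(−0.527×2.7) = 0.2410
⟨phi⟩ = 0.6 × (0.7684 − 0.2410) / (0.527 × 2.2) = 0.6 × 0.4548 = 0.2729

0.273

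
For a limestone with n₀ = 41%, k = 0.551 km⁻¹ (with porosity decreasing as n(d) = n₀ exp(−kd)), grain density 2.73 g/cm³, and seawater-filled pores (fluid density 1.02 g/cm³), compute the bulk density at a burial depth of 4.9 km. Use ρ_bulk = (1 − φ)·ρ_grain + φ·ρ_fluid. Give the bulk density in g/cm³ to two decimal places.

Porosity at depth: n = 0.41·exp(−0.551×4.9) = 0.41×0.0672 = 0.0276
Bulk density: ρ_b = (1−n)ρ_g + n·ρ_f = 0.9724×2.73 + 0.0276×1.02
       = 2.655 + 0.028 = 2.683 g/cm³

2.68 g/cm³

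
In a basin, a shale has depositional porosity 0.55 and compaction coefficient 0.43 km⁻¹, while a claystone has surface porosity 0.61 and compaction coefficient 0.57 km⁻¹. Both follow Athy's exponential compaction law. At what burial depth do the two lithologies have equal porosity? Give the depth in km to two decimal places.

0.74 km

Set φ₀ₐ e^(−βₐz) = φ₀ᵦ e^(−βᵦz) ⇒ ln(φ₀ₐ/φ₀ᵦ) = (βₐ − βᵦ)·z
z = ln(0.55/0.61) / (0.43 − 0.57) = -0.1035 / -0.14 = 0.740 km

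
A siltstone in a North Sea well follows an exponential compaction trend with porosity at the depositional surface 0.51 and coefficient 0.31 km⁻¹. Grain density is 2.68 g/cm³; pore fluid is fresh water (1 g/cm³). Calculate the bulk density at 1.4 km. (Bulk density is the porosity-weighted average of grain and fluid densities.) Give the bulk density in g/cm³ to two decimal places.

2.12 g/cm³

Porosity at depth: φ = 0.51·exp(−0.31×1.4) = 0.51×0.6479 = 0.3304
Bulk density: ρ_b = (1−φ)ρ_g + φ·ρ_f = 0.6696×2.68 + 0.3304×1
       = 1.794 + 0.330 = 2.125 g/cm³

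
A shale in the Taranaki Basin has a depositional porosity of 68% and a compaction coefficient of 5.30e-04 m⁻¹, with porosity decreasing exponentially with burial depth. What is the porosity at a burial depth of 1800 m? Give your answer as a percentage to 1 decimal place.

26.2%

Working in km (1 km = 1000 m; k in km⁻¹ = k in m⁻¹ × 1000):
φ = φ₀·exp(−k·Z) = 0.68 × exp(−0.53 × 1.8) = 0.68 × exp(−0.954)
  = 0.68 × 0.3852 = 0.2619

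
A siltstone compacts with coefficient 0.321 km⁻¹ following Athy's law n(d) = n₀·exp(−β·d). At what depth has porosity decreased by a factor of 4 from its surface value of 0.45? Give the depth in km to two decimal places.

4.32 km

n/n₀ = 1/4 ⇒ exp(−β·d) = 1/4 ⇒ d = ln(4) / β
d = 1.3863 / 0.321 = 4.319 km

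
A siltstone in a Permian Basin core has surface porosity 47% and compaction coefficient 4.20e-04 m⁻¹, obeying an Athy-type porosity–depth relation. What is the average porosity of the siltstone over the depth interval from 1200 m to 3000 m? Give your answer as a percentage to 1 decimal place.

19.9%

Working in km (1 km = 1000 m; β in km⁻¹ = β in m⁻¹ × 1000):
⟨φ⟩ = (1/(z₂−z₁)) ∫ φ₀ e^(−βz) dz = φ₀·(e^(−β·z₁) − e^(−β·z₂)) / (β·(z₂−z₁))
e^(−0.42×1.2) = 0.6041; e^(−0.42×3) = 0.2837
⟨φ⟩ = 0.47 × (0.6041 − 0.2837) / (0.42 × 1.8) = 0.47 × 0.4239 = 0.1992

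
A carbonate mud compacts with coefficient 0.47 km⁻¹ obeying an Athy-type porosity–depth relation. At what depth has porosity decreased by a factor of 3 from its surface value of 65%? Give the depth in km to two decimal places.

2.34 km

n/n₀ = 1/3 ⇒ exp(−c·d) = 1/3 ⇒ d = ln(3) / c
d = 1.0986 / 0.47 = 2.337 km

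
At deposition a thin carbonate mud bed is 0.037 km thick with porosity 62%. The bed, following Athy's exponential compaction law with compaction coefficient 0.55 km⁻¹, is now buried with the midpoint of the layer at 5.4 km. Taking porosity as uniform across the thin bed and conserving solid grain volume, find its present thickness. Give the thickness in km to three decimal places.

Porosity at 5.4 km: phi = 0.62·exp(−0.55×5.4) = 0.0318
Solid-volume conservation: h(1−phi) = h₀(1−phi₀) ⇒ h = h₀·(1−phi₀)/(1−phi)
h = 0.037 × (1 − 0.62)/(1 − 0.0318) = 0.037 × 0.3925 = 0.0145 km

0.015 km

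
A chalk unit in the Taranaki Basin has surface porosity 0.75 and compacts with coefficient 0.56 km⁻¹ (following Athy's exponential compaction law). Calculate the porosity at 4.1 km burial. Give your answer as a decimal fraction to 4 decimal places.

n = n₀·exp(−c·Z) = 0.75 × exp(−0.56 × 4.1) = 0.75 × exp(−2.296)
  = 0.75 × 0.1007 = 0.0755

0.0755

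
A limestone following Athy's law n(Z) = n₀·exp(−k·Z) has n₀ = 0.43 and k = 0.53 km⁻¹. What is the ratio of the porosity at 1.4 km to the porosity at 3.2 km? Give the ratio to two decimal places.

2.60

n(Z₁)/n(Z₂) = e^(−k·Z₁)/e^(−k·Z₂) = e^{k(Z₂−Z₁)}
= exp(0.53 × 1.8) = exp(0.954) = 2.5961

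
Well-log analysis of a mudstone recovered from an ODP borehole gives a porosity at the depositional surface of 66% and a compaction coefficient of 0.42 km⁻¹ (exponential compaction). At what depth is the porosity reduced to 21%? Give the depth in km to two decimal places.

Invert Athy's law: z = ln(φ₀/φ) / c
z = ln(0.66/0.21) / 0.42 = ln(3.143) / 0.42 = 1.1451 / 0.42 = 2.727 km

2.73 km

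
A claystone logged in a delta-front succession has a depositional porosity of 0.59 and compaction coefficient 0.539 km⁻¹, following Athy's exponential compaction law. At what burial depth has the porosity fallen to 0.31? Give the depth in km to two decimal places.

Invert Athy's law: d = ln(φ₀/φ) / β
d = ln(0.59/0.31) / 0.539 = ln(1.903) / 0.539 = 0.6436 / 0.539 = 1.194 km

1.19 km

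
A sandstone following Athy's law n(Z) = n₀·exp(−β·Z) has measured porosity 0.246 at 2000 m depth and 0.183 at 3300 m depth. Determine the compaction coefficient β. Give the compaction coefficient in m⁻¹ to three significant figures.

0.000228 m⁻¹

Working in km (1 km = 1000 m; β in km⁻¹ = β in m⁻¹ × 1000):
Athy: n(Z) = n₀ e^(−βZ) ⇒ n₁/n₂ = e^{β(Z₂−Z₁)} ⇒ β = ln(n₁/n₂)/(Z₂−Z₁)
β = ln(0.246/0.183) / (3.3 − 2) = ln(1.344) / 1.3 = 0.2958 / 1.3 = 0.2276 km⁻¹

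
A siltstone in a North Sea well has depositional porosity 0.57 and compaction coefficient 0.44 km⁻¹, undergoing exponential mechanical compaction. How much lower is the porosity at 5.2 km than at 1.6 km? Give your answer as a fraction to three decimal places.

0.224

φ(1.6) = 0.57·e^(−0.44×1.6) = 0.2819
φ(5.2) = 0.57·e^(−0.44×5.2) = 0.0578
Δφ = 0.2819 − 0.0578 = 0.2241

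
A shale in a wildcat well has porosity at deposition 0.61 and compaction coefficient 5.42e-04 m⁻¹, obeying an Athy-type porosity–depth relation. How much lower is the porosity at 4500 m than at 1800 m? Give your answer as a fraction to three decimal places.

Working in km (1 km = 1000 m; c in km⁻¹ = c in m⁻¹ × 1000):
phi(1.8) = 0.61·e^(−0.542×1.8) = 0.2299
phi(4.5) = 0.61·e^(−0.542×4.5) = 0.0532
Δphi = 0.2299 − 0.0532 = 0.1767

0.177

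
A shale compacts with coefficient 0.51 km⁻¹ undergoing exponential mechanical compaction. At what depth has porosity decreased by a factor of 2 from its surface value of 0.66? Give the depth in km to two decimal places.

phi/phi₀ = 1/2 ⇒ exp(−k·d) = 1/2 ⇒ d = ln(2) / k
d = 0.6931 / 0.51 = 1.359 km

1.36 km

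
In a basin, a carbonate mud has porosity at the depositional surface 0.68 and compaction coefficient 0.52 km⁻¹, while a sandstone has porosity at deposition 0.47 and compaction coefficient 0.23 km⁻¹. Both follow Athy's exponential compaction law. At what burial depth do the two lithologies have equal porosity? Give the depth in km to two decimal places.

1.27 km

Set phi₀ₐ e^(−cₐZ) = phi₀ᵦ e^(−cᵦZ) ⇒ ln(phi₀ₐ/phi₀ᵦ) = (cₐ − cᵦ)·Z
Z = ln(0.68/0.47) / (0.52 − 0.23) = 0.3694 / 0.29 = 1.274 km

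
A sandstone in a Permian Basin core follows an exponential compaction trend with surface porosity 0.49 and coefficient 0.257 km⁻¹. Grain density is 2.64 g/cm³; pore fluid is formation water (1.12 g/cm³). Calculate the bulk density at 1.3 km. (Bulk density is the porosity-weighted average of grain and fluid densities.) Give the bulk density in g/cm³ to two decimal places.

Porosity at depth: phi = 0.49·exp(−0.257×1.3) = 0.49×0.7160 = 0.3508
Bulk density: ρ_b = (1−phi)ρ_g + phi·ρ_f = 0.6492×2.64 + 0.3508×1.12
       = 1.714 + 0.393 = 2.107 g/cm³

2.11 g/cm³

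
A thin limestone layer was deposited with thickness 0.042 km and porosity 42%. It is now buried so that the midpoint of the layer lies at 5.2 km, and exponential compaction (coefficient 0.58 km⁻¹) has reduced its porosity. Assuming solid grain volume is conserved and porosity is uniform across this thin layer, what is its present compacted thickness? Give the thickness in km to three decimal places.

0.025 km

Porosity at 5.2 km: n = 0.42·exp(−0.58×5.2) = 0.0206
Solid-volume conservation: h(1−n) = h₀(1−n₀) ⇒ h = h₀·(1−n₀)/(1−n)
h = 0.042 × (1 − 0.42)/(1 − 0.0206) = 0.042 × 0.5922 = 0.0249 km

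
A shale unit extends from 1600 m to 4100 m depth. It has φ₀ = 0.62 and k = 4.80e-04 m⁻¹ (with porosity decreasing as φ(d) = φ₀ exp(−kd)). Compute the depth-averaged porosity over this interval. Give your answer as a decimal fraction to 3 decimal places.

Working in km (1 km = 1000 m; k in km⁻¹ = k in m⁻¹ × 1000):
⟨φ⟩ = (1/(d₂−d₁)) ∫ φ₀ e^(−kd) dd = φ₀·(e^(−k·d₁) − e^(−k·d₂)) / (k·(d₂−d₁))
e^(−0.48×1.6) = 0.4639; e^(−0.48×4.1) = 0.1397
⟨φ⟩ = 0.62 × (0.4639 − 0.1397) / (0.48 × 2.5) = 0.62 × 0.2702 = 0.1675

0.168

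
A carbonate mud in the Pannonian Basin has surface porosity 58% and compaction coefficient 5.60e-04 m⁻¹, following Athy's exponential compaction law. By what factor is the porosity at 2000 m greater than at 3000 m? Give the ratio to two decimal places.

Working in km (1 km = 1000 m; k in km⁻¹ = k in m⁻¹ × 1000):
φ(Z₁)/φ(Z₂) = e^(−k·Z₁)/e^(−k·Z₂) = e^{k(Z₂−Z₁)}
= exp(0.56 × 1) = exp(0.56) = 1.7507

1.75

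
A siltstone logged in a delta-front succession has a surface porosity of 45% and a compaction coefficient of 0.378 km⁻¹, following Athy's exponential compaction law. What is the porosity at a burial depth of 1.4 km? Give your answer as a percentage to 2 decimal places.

φ = φ₀·exp(−β·Z) = 0.45 × exp(−0.378 × 1.4) = 0.45 × exp(−0.5292)
  = 0.45 × 0.5891 = 0.2651

26.51%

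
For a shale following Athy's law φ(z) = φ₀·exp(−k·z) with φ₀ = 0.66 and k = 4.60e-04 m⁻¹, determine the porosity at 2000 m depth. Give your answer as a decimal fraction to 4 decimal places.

Working in km (1 km = 1000 m; k in km⁻¹ = k in m⁻¹ × 1000):
φ = φ₀·exp(−k·z) = 0.66 × exp(−0.46 × 2) = 0.66 × exp(−0.92)
  = 0.66 × 0.3985 = 0.2630

0.2630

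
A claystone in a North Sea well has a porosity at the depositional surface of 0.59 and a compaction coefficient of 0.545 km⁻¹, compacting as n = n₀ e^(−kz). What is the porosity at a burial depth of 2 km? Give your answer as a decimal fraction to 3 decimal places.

n = n₀·exp(−k·z) = 0.59 × exp(−0.545 × 2) = 0.59 × exp(−1.09)
  = 0.59 × 0.3362 = 0.1984

0.198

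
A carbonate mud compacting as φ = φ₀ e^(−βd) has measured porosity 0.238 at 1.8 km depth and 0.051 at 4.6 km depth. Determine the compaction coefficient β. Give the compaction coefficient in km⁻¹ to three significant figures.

Athy: φ(d) = φ₀ e^(−βd) ⇒ φ₁/φ₂ = e^{β(d₂−d₁)} ⇒ β = ln(φ₁/φ₂)/(d₂−d₁)
β = ln(0.238/0.051) / (4.6 − 1.8) = ln(4.667) / 2.8 = 1.5404 / 2.8 = 0.5502 km⁻¹

0.550 km⁻¹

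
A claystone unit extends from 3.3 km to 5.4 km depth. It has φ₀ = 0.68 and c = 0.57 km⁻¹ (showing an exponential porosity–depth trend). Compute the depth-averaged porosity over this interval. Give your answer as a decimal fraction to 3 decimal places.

⟨φ⟩ = (1/(d₂−d₁)) ∫ φ₀ e^(−cd) dd = φ₀·(e^(−c·d₁) − e^(−c·d₂)) / (c·(d₂−d₁))
e^(−0.57×3.3) = 0.1524; e^(−0.57×5.4) = 0.0461
⟨φ⟩ = 0.68 × (0.1524 − 0.0461) / (0.57 × 2.1) = 0.68 × 0.0889 = 0.0604

0.060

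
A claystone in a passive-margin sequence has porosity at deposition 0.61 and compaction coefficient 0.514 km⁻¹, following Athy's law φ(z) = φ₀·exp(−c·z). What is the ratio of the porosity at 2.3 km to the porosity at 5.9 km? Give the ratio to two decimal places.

φ(z₁)/φ(z₂) = e^(−c·z₁)/e^(−c·z₂) = e^{c(z₂−z₁)}
= exp(0.514 × 3.6) = exp(1.85) = 6.3624

6.36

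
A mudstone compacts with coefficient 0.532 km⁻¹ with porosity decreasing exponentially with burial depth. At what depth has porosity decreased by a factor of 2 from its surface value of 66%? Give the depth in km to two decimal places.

phi/phi₀ = 1/2 ⇒ exp(−c·z) = 1/2 ⇒ z = ln(2) / c
z = 0.6931 / 0.532 = 1.303 km

1.30 km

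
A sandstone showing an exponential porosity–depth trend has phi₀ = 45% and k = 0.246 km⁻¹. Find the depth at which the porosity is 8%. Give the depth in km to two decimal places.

7.02 km

Invert Athy's law: d = ln(phi₀/phi) / k
d = ln(0.45/0.08) / 0.246 = ln(5.625) / 0.246 = 1.7272 / 0.246 = 7.021 km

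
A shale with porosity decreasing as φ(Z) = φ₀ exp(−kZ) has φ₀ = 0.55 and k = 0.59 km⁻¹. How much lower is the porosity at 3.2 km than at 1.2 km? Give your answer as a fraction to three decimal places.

0.188

φ(1.2) = 0.55·e^(−0.59×1.2) = 0.2709
φ(3.2) = 0.55·e^(−0.59×3.2) = 0.0833
Δφ = 0.2709 − 0.0833 = 0.1877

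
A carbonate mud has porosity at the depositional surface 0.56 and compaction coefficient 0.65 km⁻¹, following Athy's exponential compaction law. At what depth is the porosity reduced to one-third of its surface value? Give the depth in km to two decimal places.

1.69 km

φ/φ₀ = 1/3 ⇒ exp(−β·d) = 1/3 ⇒ d = ln(3) / β
d = 1.0986 / 0.65 = 1.690 km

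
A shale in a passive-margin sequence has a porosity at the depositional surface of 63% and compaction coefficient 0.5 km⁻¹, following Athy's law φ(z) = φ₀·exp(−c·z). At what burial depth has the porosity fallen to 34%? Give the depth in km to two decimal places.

Invert Athy's law: z = ln(φ₀/φ) / c
z = ln(0.63/0.34) / 0.5 = ln(1.853) / 0.5 = 0.6168 / 0.5 = 1.234 km

1.23 km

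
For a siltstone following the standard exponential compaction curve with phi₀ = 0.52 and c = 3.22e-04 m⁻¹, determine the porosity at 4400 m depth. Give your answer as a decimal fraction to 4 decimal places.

0.1261

Working in km (1 km = 1000 m; c in km⁻¹ = c in m⁻¹ × 1000):
phi = phi₀·exp(−c·d) = 0.52 × exp(−0.322 × 4.4) = 0.52 × exp(−1.417)
  = 0.52 × 0.2425 = 0.1261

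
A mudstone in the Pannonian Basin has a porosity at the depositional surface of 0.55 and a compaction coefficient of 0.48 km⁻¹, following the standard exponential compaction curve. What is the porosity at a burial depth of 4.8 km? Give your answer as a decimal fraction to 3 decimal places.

φ = φ₀·exp(−k·d) = 0.55 × exp(−0.48 × 4.8) = 0.55 × exp(−2.304)
  = 0.55 × 0.0999 = 0.0549

0.055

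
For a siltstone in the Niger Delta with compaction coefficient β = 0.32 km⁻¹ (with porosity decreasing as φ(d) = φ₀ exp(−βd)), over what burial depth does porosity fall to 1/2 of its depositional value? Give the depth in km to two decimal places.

φ/φ₀ = 1/2 ⇒ exp(−β·d) = 1/2 ⇒ d = ln(2) / β
d = 0.6931 / 0.32 = 2.166 km

2.17 km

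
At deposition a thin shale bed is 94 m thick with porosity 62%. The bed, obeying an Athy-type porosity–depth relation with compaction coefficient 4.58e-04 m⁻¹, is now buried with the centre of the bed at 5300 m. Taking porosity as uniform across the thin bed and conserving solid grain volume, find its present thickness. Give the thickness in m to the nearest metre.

38 m

Working in km (1 km = 1000 m; β in km⁻¹ = β in m⁻¹ × 1000):
Porosity at 5.3 km: φ = 0.62·exp(−0.458×5.3) = 0.0547
Solid-volume conservation: h(1−φ) = h₀(1−φ₀) ⇒ h = h₀·(1−φ₀)/(1−φ)
h = 0.094 × (1 − 0.62)/(1 − 0.0547) = 0.094 × 0.4020 = 0.0378 km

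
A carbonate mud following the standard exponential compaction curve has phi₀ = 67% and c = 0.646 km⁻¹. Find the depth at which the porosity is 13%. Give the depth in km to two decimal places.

2.54 km

Invert Athy's law: z = ln(phi₀/phi) / c
z = ln(0.67/0.13) / 0.646 = ln(5.154) / 0.646 = 1.6397 / 0.646 = 2.538 km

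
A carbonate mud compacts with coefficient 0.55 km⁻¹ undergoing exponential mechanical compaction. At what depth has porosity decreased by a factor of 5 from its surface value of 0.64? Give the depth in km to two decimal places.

phi/phi₀ = 1/5 ⇒ exp(−k·Z) = 1/5 ⇒ Z = ln(5) / k
Z = 1.6094 / 0.55 = 2.926 km

2.93 km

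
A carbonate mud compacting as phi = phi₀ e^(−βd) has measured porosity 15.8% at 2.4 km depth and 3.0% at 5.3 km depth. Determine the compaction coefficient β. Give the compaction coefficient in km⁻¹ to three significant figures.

0.573 km⁻¹

Athy: phi(d) = phi₀ e^(−βd) ⇒ phi₁/phi₂ = e^{β(d₂−d₁)} ⇒ β = ln(phi₁/phi₂)/(d₂−d₁)
β = ln(0.158/0.03) / (5.3 − 2.4) = ln(5.267) / 2.9 = 1.6614 / 2.9 = 0.5729 km⁻¹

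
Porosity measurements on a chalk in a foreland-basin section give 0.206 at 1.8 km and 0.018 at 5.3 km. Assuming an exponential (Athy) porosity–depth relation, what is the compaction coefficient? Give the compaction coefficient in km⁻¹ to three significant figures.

Athy: phi(d) = phi₀ e^(−βd) ⇒ phi₁/phi₂ = e^{β(d₂−d₁)} ⇒ β = ln(phi₁/phi₂)/(d₂−d₁)
β = ln(0.206/0.018) / (5.3 − 1.8) = ln(11.44) / 3.5 = 2.4375 / 3.5 = 0.6964 km⁻¹

0.696 km⁻¹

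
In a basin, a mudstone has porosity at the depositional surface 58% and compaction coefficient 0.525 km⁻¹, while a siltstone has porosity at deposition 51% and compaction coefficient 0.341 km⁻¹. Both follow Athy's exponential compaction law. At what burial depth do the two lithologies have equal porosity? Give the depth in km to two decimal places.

Set n₀ₐ e^(−βₐZ) = n₀ᵦ e^(−βᵦZ) ⇒ ln(n₀ₐ/n₀ᵦ) = (βₐ − βᵦ)·Z
Z = ln(0.58/0.51) / (0.525 − 0.341) = 0.1286 / 0.184 = 0.699 km

0.70 km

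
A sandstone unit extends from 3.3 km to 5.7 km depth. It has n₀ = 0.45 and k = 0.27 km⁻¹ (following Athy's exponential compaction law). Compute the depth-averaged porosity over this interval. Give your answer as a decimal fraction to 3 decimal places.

0.136

⟨n⟩ = (1/(d₂−d₁)) ∫ n₀ e^(−kd) dd = n₀·(e^(−k·d₁) − e^(−k·d₂)) / (k·(d₂−d₁))
e^(−0.27×3.3) = 0.4102; e^(−0.27×5.7) = 0.2146
⟨n⟩ = 0.45 × (0.4102 − 0.2146) / (0.27 × 2.4) = 0.45 × 0.3019 = 0.1359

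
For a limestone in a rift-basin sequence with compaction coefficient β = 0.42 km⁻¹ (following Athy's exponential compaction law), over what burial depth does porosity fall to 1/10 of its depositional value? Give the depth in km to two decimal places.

n/n₀ = 1/10 ⇒ exp(−β·Z) = 1/10 ⇒ Z = ln(10) / β
Z = 2.3026 / 0.42 = 5.482 km

5.48 km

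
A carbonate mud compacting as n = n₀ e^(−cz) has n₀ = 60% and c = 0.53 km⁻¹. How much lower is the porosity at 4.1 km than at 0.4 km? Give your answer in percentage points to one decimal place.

41.7 percentage points

n(0.4) = 0.6·e^(−0.53×0.4) = 0.4854
n(4.1) = 0.6·e^(−0.53×4.1) = 0.0683
Δn = 0.4854 − 0.0683 = 0.4171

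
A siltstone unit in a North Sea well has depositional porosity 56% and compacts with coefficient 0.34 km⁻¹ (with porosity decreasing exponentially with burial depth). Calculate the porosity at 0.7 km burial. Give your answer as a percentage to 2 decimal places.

n = n₀·exp(−β·d) = 0.56 × exp(−0.34 × 0.7) = 0.56 × exp(−0.238)
  = 0.56 × 0.7882 = 0.4414

44.14%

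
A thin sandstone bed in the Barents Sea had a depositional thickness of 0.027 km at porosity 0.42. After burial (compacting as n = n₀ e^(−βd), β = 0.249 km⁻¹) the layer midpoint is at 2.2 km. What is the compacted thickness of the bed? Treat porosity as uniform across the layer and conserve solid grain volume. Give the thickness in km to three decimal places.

0.021 km

Porosity at 2.2 km: n = 0.42·exp(−0.249×2.2) = 0.2429
Solid-volume conservation: h(1−n) = h₀(1−n₀) ⇒ h = h₀·(1−n₀)/(1−n)
h = 0.027 × (1 − 0.42)/(1 − 0.2429) = 0.027 × 0.7660 = 0.0207 km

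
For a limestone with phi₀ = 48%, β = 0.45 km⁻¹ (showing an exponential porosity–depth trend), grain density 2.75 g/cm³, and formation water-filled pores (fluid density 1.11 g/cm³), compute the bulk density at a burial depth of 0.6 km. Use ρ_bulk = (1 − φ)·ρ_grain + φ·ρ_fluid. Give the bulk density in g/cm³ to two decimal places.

2.15 g/cm³

Porosity at depth: phi = 0.48·exp(−0.45×0.6) = 0.48×0.7634 = 0.3664
Bulk density: ρ_b = (1−phi)ρ_g + phi·ρ_f = 0.6336×2.75 + 0.3664×1.11
       = 1.742 + 0.407 = 2.149 g/cm³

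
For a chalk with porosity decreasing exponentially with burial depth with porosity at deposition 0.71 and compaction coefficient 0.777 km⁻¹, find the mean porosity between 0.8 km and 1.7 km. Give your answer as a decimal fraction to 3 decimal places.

0.274

⟨φ⟩ = (1/(z₂−z₁)) ∫ φ₀ e^(−βz) dz = φ₀·(e^(−β·z₁) − e^(−β·z₂)) / (β·(z₂−z₁))
e^(−0.777×0.8) = 0.5371; e^(−0.777×1.7) = 0.2669
⟨φ⟩ = 0.71 × (0.5371 − 0.2669) / (0.777 × 0.9) = 0.71 × 0.3864 = 0.2743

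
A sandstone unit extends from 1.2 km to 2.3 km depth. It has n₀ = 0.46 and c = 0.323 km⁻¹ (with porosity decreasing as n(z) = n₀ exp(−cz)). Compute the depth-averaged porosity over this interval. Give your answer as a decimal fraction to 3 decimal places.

0.263

⟨n⟩ = (1/(z₂−z₁)) ∫ n₀ e^(−cz) dz = n₀·(e^(−c·z₁) − e^(−c·z₂)) / (c·(z₂−z₁))
e^(−0.323×1.2) = 0.6787; e^(−0.323×2.3) = 0.4757
⟨n⟩ = 0.46 × (0.6787 − 0.4757) / (0.323 × 1.1) = 0.46 × 0.5712 = 0.2628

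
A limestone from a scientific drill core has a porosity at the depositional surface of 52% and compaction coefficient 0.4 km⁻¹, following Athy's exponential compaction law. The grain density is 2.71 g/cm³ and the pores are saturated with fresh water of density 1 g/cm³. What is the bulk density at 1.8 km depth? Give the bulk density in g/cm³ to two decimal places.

2.28 g/cm³

Porosity at depth: phi = 0.52·exp(−0.4×1.8) = 0.52×0.4868 = 0.2531
Bulk density: ρ_b = (1−phi)ρ_g + phi·ρ_f = 0.7469×2.71 + 0.2531×1
       = 2.024 + 0.253 = 2.277 g/cm³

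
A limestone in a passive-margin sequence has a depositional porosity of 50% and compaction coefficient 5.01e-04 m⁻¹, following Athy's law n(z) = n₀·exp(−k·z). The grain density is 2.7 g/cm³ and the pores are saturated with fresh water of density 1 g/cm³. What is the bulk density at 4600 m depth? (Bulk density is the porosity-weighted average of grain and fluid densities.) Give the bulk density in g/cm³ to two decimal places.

Working in km (1 km = 1000 m; k in km⁻¹ = k in m⁻¹ × 1000):
Porosity at depth: n = 0.5·exp(−0.501×4.6) = 0.5×0.0998 = 0.0499
Bulk density: ρ_b = (1−n)ρ_g + n·ρ_f = 0.9501×2.7 + 0.0499×1
       = 2.565 + 0.050 = 2.615 g/cm³

2.62 g/cm³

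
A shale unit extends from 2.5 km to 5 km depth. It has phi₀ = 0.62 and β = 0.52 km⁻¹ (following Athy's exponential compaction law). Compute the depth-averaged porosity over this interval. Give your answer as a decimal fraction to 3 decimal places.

0.095

⟨phi⟩ = (1/(Z₂−Z₁)) ∫ phi₀ e^(−βZ) dZ = phi₀·(e^(−β·Z₁) − e^(−β·Z₂)) / (β·(Z₂−Z₁))
e^(−0.52×2.5) = 0.2725; e^(−0.52×5) = 0.0743
⟨phi⟩ = 0.62 × (0.2725 − 0.0743) / (0.52 × 2.5) = 0.62 × 0.1525 = 0.0946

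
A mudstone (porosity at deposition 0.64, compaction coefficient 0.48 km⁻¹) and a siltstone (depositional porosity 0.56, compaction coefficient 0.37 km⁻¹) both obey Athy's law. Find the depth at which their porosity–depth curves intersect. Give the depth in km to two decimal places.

1.21 km

Set n₀ₐ e^(−kₐd) = n₀ᵦ e^(−kᵦd) ⇒ ln(n₀ₐ/n₀ᵦ) = (kₐ − kᵦ)·d
d = ln(0.64/0.56) / (0.48 − 0.37) = 0.1335 / 0.11 = 1.214 km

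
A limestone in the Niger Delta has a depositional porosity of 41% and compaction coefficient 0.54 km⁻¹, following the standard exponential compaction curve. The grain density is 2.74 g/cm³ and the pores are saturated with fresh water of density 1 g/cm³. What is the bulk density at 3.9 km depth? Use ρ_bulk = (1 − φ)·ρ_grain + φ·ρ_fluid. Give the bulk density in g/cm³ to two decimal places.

Porosity at depth: φ = 0.41·exp(−0.54×3.9) = 0.41×0.1217 = 0.0499
Bulk density: ρ_b = (1−φ)ρ_g + φ·ρ_f = 0.9501×2.74 + 0.0499×1
       = 2.603 + 0.050 = 2.653 g/cm³

2.65 g/cm³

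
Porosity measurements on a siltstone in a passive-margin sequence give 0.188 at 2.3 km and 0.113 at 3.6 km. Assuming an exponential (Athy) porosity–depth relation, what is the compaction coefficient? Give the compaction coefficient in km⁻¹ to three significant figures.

0.392 km⁻¹

Athy: φ(z) = φ₀ e^(−kz) ⇒ φ₁/φ₂ = e^{k(z₂−z₁)} ⇒ k = ln(φ₁/φ₂)/(z₂−z₁)
k = ln(0.188/0.113) / (3.6 − 2.3) = ln(1.664) / 1.3 = 0.5091 / 1.3 = 0.3916 km⁻¹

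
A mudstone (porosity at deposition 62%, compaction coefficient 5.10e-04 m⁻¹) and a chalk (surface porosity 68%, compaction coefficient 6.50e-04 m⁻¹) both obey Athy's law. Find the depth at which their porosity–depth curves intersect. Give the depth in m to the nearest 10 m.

Working in km (1 km = 1000 m; c in km⁻¹ = c in m⁻¹ × 1000):
Set φ₀ₐ e^(−cₐZ) = φ₀ᵦ e^(−cᵦZ) ⇒ ln(φ₀ₐ/φ₀ᵦ) = (cₐ − cᵦ)·Z
Z = ln(0.62/0.68) / (0.51 − 0.65) = -0.0924 / -0.14 = 0.660 km

660 m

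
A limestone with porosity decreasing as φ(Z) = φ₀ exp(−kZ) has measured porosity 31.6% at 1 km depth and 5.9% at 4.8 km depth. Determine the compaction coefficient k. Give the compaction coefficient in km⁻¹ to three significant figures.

0.442 km⁻¹

Athy: φ(Z) = φ₀ e^(−kZ) ⇒ φ₁/φ₂ = e^{k(Z₂−Z₁)} ⇒ k = ln(φ₁/φ₂)/(Z₂−Z₁)
k = ln(0.316/0.059) / (4.8 − 1) = ln(5.356) / 3.8 = 1.6782 / 3.8 = 0.4416 km⁻¹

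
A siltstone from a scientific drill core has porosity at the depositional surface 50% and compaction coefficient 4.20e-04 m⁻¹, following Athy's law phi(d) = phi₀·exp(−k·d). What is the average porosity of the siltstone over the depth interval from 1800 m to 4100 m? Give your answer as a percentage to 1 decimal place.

Working in km (1 km = 1000 m; k in km⁻¹ = k in m⁻¹ × 1000):
⟨phi⟩ = (1/(d₂−d₁)) ∫ phi₀ e^(−kd) dd = phi₀·(e^(−k·d₁) − e^(−k·d₂)) / (k·(d₂−d₁))
e^(−0.42×1.8) = 0.4695; e^(−0.42×4.1) = 0.1787
⟨phi⟩ = 0.5 × (0.4695 − 0.1787) / (0.42 × 2.3) = 0.5 × 0.3011 = 0.1505

15.1%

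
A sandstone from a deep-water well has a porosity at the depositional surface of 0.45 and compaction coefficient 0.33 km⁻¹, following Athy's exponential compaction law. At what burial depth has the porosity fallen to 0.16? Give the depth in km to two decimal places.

Invert Athy's law: d = ln(n₀/n) / c
d = ln(0.45/0.16) / 0.33 = ln(2.812) / 0.33 = 1.0341 / 0.33 = 3.134 km

3.13 km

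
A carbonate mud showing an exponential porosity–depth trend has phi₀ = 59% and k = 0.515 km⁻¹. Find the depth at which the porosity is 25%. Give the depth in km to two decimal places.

1.67 km

Invert Athy's law: Z = ln(phi₀/phi) / k
Z = ln(0.59/0.25) / 0.515 = ln(2.36) / 0.515 = 0.8587 / 0.515 = 1.667 km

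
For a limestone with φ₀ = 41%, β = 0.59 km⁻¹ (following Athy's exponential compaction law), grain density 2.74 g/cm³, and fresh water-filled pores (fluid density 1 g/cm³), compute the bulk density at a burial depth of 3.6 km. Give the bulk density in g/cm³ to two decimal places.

2.65 g/cm³

Porosity at depth: φ = 0.41·exp(−0.59×3.6) = 0.41×0.1196 = 0.0490
Bulk density: ρ_b = (1−φ)ρ_g + φ·ρ_f = 0.9510×2.74 + 0.0490×1
       = 2.606 + 0.049 = 2.655 g/cm³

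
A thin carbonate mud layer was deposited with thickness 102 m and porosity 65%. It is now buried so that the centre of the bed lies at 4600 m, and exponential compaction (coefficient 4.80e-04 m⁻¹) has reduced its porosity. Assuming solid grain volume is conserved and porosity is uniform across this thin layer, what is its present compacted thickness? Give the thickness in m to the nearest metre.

38 m

Working in km (1 km = 1000 m; β in km⁻¹ = β in m⁻¹ × 1000):
Porosity at 4.6 km: phi = 0.65·exp(−0.48×4.6) = 0.0714
Solid-volume conservation: h(1−phi) = h₀(1−phi₀) ⇒ h = h₀·(1−phi₀)/(1−phi)
h = 0.102 × (1 − 0.65)/(1 − 0.0714) = 0.102 × 0.3769 = 0.0384 km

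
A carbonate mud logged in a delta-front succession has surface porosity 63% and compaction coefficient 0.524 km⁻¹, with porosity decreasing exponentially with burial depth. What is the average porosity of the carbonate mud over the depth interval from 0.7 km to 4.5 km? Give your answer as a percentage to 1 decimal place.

⟨n⟩ = (1/(z₂−z₁)) ∫ n₀ e^(−βz) dz = n₀·(e^(−β·z₁) − e^(−β·z₂)) / (β·(z₂−z₁))
e^(−0.524×0.7) = 0.6929; e^(−0.524×4.5) = 0.0946
⟨n⟩ = 0.63 × (0.6929 − 0.0946) / (0.524 × 3.8) = 0.63 × 0.3005 = 0.1893

18.9%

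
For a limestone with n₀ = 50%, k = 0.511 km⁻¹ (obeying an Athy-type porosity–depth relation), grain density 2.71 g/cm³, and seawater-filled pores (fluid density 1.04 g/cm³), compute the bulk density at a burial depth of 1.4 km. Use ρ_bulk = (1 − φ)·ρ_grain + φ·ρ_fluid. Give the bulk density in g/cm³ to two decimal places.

2.30 g/cm³

Porosity at depth: n = 0.5·exp(−0.511×1.4) = 0.5×0.4890 = 0.2445
Bulk density: ρ_b = (1−n)ρ_g + n·ρ_f = 0.7555×2.71 + 0.2445×1.04
       = 2.047 + 0.254 = 2.302 g/cm³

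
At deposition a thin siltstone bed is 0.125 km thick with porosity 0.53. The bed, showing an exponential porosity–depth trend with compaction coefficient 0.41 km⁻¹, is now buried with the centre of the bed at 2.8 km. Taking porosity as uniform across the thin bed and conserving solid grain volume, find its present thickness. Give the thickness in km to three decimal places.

Porosity at 2.8 km: φ = 0.53·exp(−0.41×2.8) = 0.1682
Solid-volume conservation: h(1−φ) = h₀(1−φ₀) ⇒ h = h₀·(1−φ₀)/(1−φ)
h = 0.125 × (1 − 0.53)/(1 − 0.1682) = 0.125 × 0.5650 = 0.0706 km

0.071 km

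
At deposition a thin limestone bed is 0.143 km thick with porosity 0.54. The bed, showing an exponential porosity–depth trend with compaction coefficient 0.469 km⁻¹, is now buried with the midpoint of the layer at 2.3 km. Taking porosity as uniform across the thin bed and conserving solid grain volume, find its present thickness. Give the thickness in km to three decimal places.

Porosity at 2.3 km: φ = 0.54·exp(−0.469×2.3) = 0.1836
Solid-volume conservation: h(1−φ) = h₀(1−φ₀) ⇒ h = h₀·(1−φ₀)/(1−φ)
h = 0.143 × (1 − 0.54)/(1 − 0.1836) = 0.143 × 0.5635 = 0.0806 km

0.081 km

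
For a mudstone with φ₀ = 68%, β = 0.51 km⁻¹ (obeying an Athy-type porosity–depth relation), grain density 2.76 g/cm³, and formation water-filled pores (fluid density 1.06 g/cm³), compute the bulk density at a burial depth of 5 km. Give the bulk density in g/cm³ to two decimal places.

2.67 g/cm³

Porosity at depth: φ = 0.68·exp(−0.51×5) = 0.68×0.0781 = 0.0531
Bulk density: ρ_b = (1−φ)ρ_g + φ·ρ_f = 0.9469×2.76 + 0.0531×1.06
       = 2.613 + 0.056 = 2.670 g/cm³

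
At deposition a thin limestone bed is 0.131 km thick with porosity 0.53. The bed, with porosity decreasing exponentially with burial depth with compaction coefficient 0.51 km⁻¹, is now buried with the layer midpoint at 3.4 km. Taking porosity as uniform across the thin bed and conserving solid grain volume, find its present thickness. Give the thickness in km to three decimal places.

0.068 km

Porosity at 3.4 km: φ = 0.53·exp(−0.51×3.4) = 0.0936
Solid-volume conservation: h(1−φ) = h₀(1−φ₀) ⇒ h = h₀·(1−φ₀)/(1−φ)
h = 0.131 × (1 − 0.53)/(1 − 0.0936) = 0.131 × 0.5185 = 0.0679 km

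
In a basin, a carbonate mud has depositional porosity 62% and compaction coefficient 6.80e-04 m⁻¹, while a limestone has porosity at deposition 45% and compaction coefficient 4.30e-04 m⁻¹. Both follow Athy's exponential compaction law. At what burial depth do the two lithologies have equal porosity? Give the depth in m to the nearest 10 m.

Working in km (1 km = 1000 m; β in km⁻¹ = β in m⁻¹ × 1000):
Set n₀ₐ e^(−βₐZ) = n₀ᵦ e^(−βᵦZ) ⇒ ln(n₀ₐ/n₀ᵦ) = (βₐ − βᵦ)·Z
Z = ln(0.62/0.45) / (0.68 − 0.43) = 0.3205 / 0.25 = 1.282 km

1280 m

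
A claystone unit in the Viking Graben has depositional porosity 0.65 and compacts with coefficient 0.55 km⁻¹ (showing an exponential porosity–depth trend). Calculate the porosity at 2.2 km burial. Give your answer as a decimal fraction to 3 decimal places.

0.194

phi = phi₀·exp(−β·d) = 0.65 × exp(−0.55 × 2.2) = 0.65 × exp(−1.21)
  = 0.65 × 0.2982 = 0.1938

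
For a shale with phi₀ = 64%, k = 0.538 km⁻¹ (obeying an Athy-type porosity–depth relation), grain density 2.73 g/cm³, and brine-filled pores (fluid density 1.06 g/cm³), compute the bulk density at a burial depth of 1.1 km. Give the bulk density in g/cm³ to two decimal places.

2.14 g/cm³

Porosity at depth: phi = 0.64·exp(−0.538×1.1) = 0.64×0.5533 = 0.3541
Bulk density: ρ_b = (1−phi)ρ_g + phi·ρ_f = 0.6459×2.73 + 0.3541×1.06
       = 1.763 + 0.375 = 2.139 g/cm³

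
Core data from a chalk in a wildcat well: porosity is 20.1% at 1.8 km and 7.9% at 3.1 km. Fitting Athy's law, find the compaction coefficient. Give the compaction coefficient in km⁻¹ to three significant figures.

Athy: phi(d) = phi₀ e^(−cd) ⇒ phi₁/phi₂ = e^{c(d₂−d₁)} ⇒ c = ln(phi₁/phi₂)/(d₂−d₁)
c = ln(0.201/0.079) / (3.1 − 1.8) = ln(2.544) / 1.3 = 0.9339 / 1.3 = 0.7184 km⁻¹

0.718 km⁻¹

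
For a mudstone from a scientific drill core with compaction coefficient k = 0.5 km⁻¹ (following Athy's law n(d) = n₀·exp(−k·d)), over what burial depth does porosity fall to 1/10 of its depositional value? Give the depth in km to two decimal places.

n/n₀ = 1/10 ⇒ exp(−k·d) = 1/10 ⇒ d = ln(10) / k
d = 2.3026 / 0.5 = 4.605 km

4.61 km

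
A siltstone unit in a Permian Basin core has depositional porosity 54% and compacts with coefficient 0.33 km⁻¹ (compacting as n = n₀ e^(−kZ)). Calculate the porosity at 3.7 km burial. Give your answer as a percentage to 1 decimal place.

15.9%

n = n₀·exp(−k·Z) = 0.54 × exp(−0.33 × 3.7) = 0.54 × exp(−1.221)
  = 0.54 × 0.2949 = 0.1593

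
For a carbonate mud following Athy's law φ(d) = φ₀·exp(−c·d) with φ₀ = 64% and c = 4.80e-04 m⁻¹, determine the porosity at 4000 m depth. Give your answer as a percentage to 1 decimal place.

Working in km (1 km = 1000 m; c in km⁻¹ = c in m⁻¹ × 1000):
φ = φ₀·exp(−c·d) = 0.64 × exp(−0.48 × 4) = 0.64 × exp(−1.92)
  = 0.64 × 0.1466 = 0.0938

9.4%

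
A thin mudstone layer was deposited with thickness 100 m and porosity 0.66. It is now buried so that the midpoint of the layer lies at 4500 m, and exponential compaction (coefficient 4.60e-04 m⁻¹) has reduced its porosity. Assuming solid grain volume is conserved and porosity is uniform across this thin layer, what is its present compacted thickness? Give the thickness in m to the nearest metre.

Working in km (1 km = 1000 m; c in km⁻¹ = c in m⁻¹ × 1000):
Porosity at 4.5 km: φ = 0.66·exp(−0.46×4.5) = 0.0833
Solid-volume conservation: h(1−φ) = h₀(1−φ₀) ⇒ h = h₀·(1−φ₀)/(1−φ)
h = 0.1 × (1 − 0.66)/(1 − 0.0833) = 0.1 × 0.3709 = 0.0371 km

37 m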